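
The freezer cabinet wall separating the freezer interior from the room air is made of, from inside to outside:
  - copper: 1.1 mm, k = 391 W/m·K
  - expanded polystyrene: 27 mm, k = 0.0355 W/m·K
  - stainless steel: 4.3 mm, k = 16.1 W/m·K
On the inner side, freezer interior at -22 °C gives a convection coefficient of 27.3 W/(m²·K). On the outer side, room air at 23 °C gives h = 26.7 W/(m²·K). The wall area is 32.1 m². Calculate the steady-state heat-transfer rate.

Model the wall as resistances in series:
R_inner film = 1/(h_i·A) = 1/(27.3×32.1) = 0.001141 K/W
R_copper = L/(kA) = 0.0011/(391×32.1) = 8.764×10^-8 K/W
R_expanded polystyrene = L/(kA) = 0.027/(0.0355×32.1) = 0.02369 K/W
R_stainless steel = L/(kA) = 0.0043/(16.1×32.1) = 8.32×10^-6 K/W
R_outer film = 1/(h_o·A) = 1/(26.7×32.1) = 0.001167 K/W
R_total = 0.02601 K/W
Q = ΔT / R_total = 45 / 0.02601

Q ≈ 1730 W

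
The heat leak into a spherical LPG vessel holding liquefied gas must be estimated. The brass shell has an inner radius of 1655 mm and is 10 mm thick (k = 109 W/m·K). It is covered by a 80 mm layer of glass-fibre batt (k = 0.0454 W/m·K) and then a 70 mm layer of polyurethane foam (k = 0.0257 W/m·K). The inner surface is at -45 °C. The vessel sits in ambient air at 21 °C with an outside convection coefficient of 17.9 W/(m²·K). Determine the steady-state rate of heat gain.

Q ≈ 559 W

Spherical conduction: R = (1/r_in − 1/r_out)/(4πk) per layer; series-sum.
R_brass shell = (1/1.655 − 1/1.665)/(4π×109) = 2.649×10^-6 K/W
R_glass-fibre batt = (1/1.665 − 1/1.745)/(4π×0.0454) = 0.04826 K/W
R_polyurethane foam = (1/1.745 − 1/1.815)/(4π×0.0257) = 0.06844 K/W
R_outer film = 1/(h·4πr_o²) = 1/(17.9×4π×1.815²) = 0.00135 K/W
R_total = 0.1181 K/W
Q = ΔT/R_total = 66/0.1181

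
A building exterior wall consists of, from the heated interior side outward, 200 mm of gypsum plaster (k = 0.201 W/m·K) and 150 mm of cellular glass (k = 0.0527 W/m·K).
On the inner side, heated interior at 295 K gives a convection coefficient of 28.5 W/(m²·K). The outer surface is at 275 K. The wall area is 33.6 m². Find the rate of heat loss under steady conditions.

Thermal resistances in series:
R_inner film = 1/(h_i·A) = 1/(28.5×33.6) = 0.001044 K/W
R_gypsum plaster = L/(kA) = 0.2/(0.201×33.6) = 0.02961 K/W
R_cellular glass = L/(kA) = 0.15/(0.0527×33.6) = 0.08471 K/W
R_total = 0.1154 K/W
Q = ΔT / R_total = 20 / 0.1154

Q ≈ 173 W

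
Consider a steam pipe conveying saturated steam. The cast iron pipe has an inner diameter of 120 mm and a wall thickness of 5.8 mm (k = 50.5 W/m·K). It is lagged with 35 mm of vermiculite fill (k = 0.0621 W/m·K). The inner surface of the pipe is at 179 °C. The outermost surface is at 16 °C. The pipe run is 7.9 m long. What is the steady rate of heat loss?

Treating each annulus and film as a series resistance:
R_cast iron pipe wall = ln(65.8/60)/(2π×50.5×7.9) = 3.681×10^-5 K/W
R_vermiculite fill = ln(100.8/65.8)/(2π×0.0621×7.9) = 0.1384 K/W
R_total = 0.1384 K/W
Q = ΔT/R_total = 163/0.1384

Q ≈ 1180 W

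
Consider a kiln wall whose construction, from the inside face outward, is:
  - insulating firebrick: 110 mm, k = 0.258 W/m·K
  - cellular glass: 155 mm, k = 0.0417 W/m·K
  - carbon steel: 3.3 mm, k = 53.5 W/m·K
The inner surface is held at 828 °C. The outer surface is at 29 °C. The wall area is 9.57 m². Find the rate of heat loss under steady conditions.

Using the resistance-network approach (series):
R_insulating firebrick = L/(kA) = 0.11/(0.258×9.57) = 0.04455 K/W
R_cellular glass = L/(kA) = 0.155/(0.0417×9.57) = 0.3884 K/W
R_carbon steel = L/(kA) = 0.0033/(53.5×9.57) = 6.445×10^-6 K/W
R_total = 0.433 K/W
Q = ΔT / R_total = 799 / 0.433

Q ≈ 1850 W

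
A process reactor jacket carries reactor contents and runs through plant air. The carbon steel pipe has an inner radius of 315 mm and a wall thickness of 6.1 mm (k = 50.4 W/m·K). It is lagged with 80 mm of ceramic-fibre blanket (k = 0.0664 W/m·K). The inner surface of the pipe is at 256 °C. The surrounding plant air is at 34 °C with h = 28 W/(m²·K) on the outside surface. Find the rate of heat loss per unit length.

Cylindrical conduction, so R = ln(r₂/r₁)/(2πkL) per layer, in series:
R_carbon steel pipe wall = ln(321.1/315)/(2π×50.4×1) = 6.057×10^-5 K/W
R_ceramic-fibre blanket = ln(401.1/321.1)/(2π×0.0664×1) = 0.5332 K/W
R_outer film = 1/(h_o·2πr_oL) = 1/(28×2π×0.4011×1) = 0.01417 K/W
R_total = 0.5474 K/W
Q = ΔT/R_total = 222/0.5474

q′ ≈ 406 W/m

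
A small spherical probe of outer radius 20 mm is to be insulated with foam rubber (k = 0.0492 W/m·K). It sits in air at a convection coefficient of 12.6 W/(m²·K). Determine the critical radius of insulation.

For a sphere r_cr = 2k/h = 2×0.0492/12.6
r_cr = 7.81 mm; since the bare radius (20 mm) is above r_cr, any added insulation will reduce heat loss.

r_cr ≈ 7.81 mm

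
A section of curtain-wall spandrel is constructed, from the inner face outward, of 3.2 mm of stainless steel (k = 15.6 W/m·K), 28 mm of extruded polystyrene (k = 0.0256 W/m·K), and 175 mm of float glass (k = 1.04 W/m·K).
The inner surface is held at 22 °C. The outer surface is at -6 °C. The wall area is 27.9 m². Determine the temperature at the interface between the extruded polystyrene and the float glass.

Treating each layer as a thermal resistance in series:
R_stainless steel = L/(kA) = 0.0032/(15.6×27.9) = 7.352×10^-6 K/W
R_extruded polystyrene = L/(kA) = 0.028/(0.0256×27.9) = 0.0392 K/W
R_float glass = L/(kA) = 0.175/(1.04×27.9) = 0.006031 K/W
R_total = 0.04524 K/W;  Q = ΔT/R_total = 28/0.04524 = 618.9 W
T_interface = T_inner − Q·ΣR(inner→interface) = 22 − 619×0.03921

T ≈ -2.27 °C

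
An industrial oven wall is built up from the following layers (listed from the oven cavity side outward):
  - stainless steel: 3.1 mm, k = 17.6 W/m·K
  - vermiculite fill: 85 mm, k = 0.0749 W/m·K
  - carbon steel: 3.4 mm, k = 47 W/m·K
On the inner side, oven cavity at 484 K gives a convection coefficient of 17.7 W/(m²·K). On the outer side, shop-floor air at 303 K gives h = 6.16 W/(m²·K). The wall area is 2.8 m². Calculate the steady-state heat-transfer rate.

Thermal resistances in series:
R_inner film = 1/(h_i·A) = 1/(17.7×2.8) = 0.02018 K/W
R_stainless steel = L/(kA) = 0.0031/(17.6×2.8) = 6.291×10^-5 K/W
R_vermiculite fill = L/(kA) = 0.085/(0.0749×2.8) = 0.4053 K/W
R_carbon steel = L/(kA) = 0.0034/(47×2.8) = 2.584×10^-5 K/W
R_outer film = 1/(h_o·A) = 1/(6.16×2.8) = 0.05798 K/W
R_total = 0.4835 K/W
Q = ΔT / R_total = 181 / 0.4835

Q ≈ 374 W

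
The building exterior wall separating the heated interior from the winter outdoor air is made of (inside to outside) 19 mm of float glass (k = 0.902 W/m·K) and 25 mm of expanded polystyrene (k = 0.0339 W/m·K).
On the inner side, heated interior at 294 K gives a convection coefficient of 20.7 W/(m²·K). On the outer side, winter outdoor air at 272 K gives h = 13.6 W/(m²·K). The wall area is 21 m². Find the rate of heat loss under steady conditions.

Q ≈ 525 W

Series thermal resistances:
R_inner film = 1/(h_i·A) = 1/(20.7×21) = 0.0023 K/W
R_float glass = L/(kA) = 0.019/(0.902×21) = 0.001003 K/W
R_expanded polystyrene = L/(kA) = 0.025/(0.0339×21) = 0.03512 K/W
R_outer film = 1/(h_o·A) = 1/(13.6×21) = 0.003501 K/W
R_total = 0.04192 K/W
Q = ΔT / R_total = 22 / 0.04192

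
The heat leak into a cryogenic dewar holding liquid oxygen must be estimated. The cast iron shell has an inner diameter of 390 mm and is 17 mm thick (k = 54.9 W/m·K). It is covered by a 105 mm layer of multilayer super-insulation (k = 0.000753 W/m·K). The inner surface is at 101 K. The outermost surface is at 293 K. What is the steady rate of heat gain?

Q ≈ 1.16 W

For a spherical shell R = (1/r₁ − 1/r₂)/(4πk); film R = 1/(h·4πr²). In series:
R_cast iron shell = (1/0.195 − 1/0.212)/(4π×54.9) = 5.961×10^-4 K/W
R_multilayer super-insulation = (1/0.212 − 1/0.317)/(4π×0.000753) = 165.1 K/W
R_total = 165.1 K/W
Q = ΔT/R_total = 192/165.1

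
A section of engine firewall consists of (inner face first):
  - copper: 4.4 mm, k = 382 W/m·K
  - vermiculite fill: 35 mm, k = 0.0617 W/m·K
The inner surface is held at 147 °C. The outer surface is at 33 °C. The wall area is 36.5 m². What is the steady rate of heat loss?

Series thermal resistances:
R_copper = L/(kA) = 0.0044/(382×36.5) = 3.156×10^-7 K/W
R_vermiculite fill = L/(kA) = 0.035/(0.0617×36.5) = 0.01554 K/W
R_total = 0.01554 K/W
Q = ΔT / R_total = 114 / 0.01554

Q ≈ 7340 W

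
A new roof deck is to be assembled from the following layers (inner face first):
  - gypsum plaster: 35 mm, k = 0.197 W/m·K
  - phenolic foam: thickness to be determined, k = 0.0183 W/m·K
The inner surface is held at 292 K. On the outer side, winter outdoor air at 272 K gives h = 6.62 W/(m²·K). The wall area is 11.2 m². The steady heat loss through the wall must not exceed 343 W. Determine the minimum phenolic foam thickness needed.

Thermal resistances in series:
R_gypsum plaster = L/(kA) = 0.035/(0.197×11.2) = 0.01586 K/W
R_outer film = 1/(h_o·A) = 1/(6.62×11.2) = 0.01349 K/W
Sum of the known resistances R_other = 0.02935 K/W
Required total resistance R_tot = ΔT/Q_allow = 20/343 = 0.05831 K/W
R_phenolic foam = R_tot − R_other = 0.02896 K/W
L = R·k·A = 0.02896×0.0183×11.2

L ≈ 5.94 mm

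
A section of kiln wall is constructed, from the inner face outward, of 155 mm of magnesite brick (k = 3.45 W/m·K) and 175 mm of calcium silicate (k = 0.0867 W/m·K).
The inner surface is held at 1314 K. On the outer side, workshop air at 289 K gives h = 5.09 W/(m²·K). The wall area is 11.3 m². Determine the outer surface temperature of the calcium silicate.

Using the resistance-network approach (series):
R_magnesite brick = L/(kA) = 0.155/(3.45×11.3) = 0.003976 K/W
R_calcium silicate = L/(kA) = 0.175/(0.0867×11.3) = 0.1786 K/W
R_outer film = 1/(h_o·A) = 1/(5.09×11.3) = 0.01739 K/W
R_total = 0.2 K/W;  Q = ΔT/R_total = 1025/0.2 = 5125 W
T_interface = T_inner − Q·ΣR(inner→interface) = 1314 − 5130×0.1826

T ≈ 378 K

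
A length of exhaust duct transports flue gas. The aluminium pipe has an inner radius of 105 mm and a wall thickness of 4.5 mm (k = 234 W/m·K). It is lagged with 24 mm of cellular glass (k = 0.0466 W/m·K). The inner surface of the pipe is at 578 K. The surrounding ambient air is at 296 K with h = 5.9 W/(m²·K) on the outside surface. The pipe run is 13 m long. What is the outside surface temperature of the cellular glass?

T ≈ 361 K

Radial resistances (cylindrical: R_cond = ln(r_o/r_i)/(2πkL), R_conv = 1/(h·2πrL)):
R_aluminium pipe wall = ln(109.5/105)/(2π×234×13) = 2.196×10^-6 K/W
R_cellular glass = ln(133.5/109.5)/(2π×0.0466×13) = 0.05206 K/W
R_outer film = 1/(h_o·2πr_oL) = 1/(5.9×2π×0.1335×13) = 0.01554 K/W
R_total = 0.06761 K/W
Q = ΔT/R_total = 282/0.06761
Q = 4170 W
T_interface = T_inner − Q·ΣR(inner→interface) = 578 − 4170×0.05207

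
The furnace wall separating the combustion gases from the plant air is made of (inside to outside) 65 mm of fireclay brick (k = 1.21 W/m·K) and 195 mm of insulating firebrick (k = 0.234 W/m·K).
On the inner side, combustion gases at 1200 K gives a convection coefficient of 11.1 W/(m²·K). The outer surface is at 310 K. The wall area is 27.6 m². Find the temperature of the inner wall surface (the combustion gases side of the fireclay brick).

T ≈ 1120 K

Using the resistance-network approach (series):
R_inner film = 1/(h_i·A) = 1/(11.1×27.6) = 0.003264 K/W
R_fireclay brick = L/(kA) = 0.065/(1.21×27.6) = 0.001946 K/W
R_insulating firebrick = L/(kA) = 0.195/(0.234×27.6) = 0.03019 K/W
R_total = 0.0354 K/W;  Q = ΔT/R_total = 890/0.0354 = 25140 W
T_interface = T_inner − Q·ΣR(inner→interface) = 1200 − 25100×0.003264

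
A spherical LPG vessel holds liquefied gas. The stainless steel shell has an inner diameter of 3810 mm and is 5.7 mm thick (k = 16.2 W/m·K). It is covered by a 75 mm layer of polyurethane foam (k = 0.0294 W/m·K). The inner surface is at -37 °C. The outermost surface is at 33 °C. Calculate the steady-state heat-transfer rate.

Q ≈ 1310 W

For a spherical shell R = (1/r₁ − 1/r₂)/(4πk); film R = 1/(h·4πr²). In series:
R_stainless steel shell = (1/1.905 − 1/1.9107)/(4π×16.2) = 7.692×10^-6 K/W
R_polyurethane foam = (1/1.9107 − 1/1.9857)/(4π×0.0294) = 0.05351 K/W
R_total = 0.05351 K/W
Q = ΔT/R_total = 70/0.05351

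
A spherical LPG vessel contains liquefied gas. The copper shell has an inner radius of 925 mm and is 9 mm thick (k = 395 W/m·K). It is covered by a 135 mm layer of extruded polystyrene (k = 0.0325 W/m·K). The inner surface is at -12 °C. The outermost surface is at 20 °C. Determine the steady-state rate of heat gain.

Q ≈ 96.7 W

For a spherical shell R = (1/r₁ − 1/r₂)/(4πk); film R = 1/(h·4πr²). In series:
R_copper shell = (1/0.925 − 1/0.934)/(4π×395) = 2.099×10^-6 K/W
R_extruded polystyrene = (1/0.934 − 1/1.069)/(4π×0.0325) = 0.3311 K/W
R_total = 0.3311 K/W
Q = ΔT/R_total = 32/0.3311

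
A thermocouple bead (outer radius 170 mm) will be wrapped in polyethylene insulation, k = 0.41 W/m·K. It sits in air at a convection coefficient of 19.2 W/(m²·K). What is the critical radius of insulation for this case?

For a sphere r_cr = 2k/h = 2×0.41/19.2
r_cr = 42.7 mm; since the bare radius (170 mm) is above r_cr, any added insulation will reduce heat loss.

r_cr ≈ 42.7 mm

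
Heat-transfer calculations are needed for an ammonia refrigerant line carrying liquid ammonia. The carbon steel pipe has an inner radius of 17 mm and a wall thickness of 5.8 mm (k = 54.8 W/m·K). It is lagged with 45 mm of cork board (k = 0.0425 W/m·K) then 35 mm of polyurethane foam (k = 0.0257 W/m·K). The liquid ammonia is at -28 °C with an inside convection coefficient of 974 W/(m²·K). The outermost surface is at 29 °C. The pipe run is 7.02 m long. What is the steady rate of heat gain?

Treating each annulus and film as a series resistance:
R_inner film = 1/(h_i·2πr₁L) = 1/(974×2π×0.017×7.02) = 0.001369 K/W
R_carbon steel pipe wall = ln(22.8/17)/(2π×54.8×7.02) = 1.214×10^-4 K/W
R_cork board = ln(67.8/22.8)/(2π×0.0425×7.02) = 0.5814 K/W
R_polyurethane foam = ln(102.8/67.8)/(2π×0.0257×7.02) = 0.3672 K/W
R_total = 0.95 K/W
Q = ΔT/R_total = 57/0.95

Q ≈ 60 W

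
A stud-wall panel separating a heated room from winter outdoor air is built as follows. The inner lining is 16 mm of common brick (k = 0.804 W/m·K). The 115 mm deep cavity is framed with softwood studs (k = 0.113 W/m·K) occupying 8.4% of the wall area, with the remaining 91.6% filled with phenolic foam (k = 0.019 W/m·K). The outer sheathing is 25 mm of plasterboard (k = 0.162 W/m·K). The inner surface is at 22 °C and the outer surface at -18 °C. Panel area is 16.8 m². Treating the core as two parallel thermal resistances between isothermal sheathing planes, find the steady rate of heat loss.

Sheathing layers in series; stud and cavity paths in parallel between them.
R_inner = 0.016/(0.804×16.8) = 0.001185 K/W
R_stud  = 0.115/(0.113×0.084×16.8) = 0.7212 K/W
R_cav   = 0.115/(0.019×0.916×16.8) = 0.3933 K/W
1/R_core = 1/R_stud + 1/R_cav → R_core = 0.2545 K/W
R_outer = 0.025/(0.162×16.8) = 0.009186 K/W
R_total = 0.2649 K/W
Q = ΔT/R_total = 40/0.2649

Q ≈ 151 W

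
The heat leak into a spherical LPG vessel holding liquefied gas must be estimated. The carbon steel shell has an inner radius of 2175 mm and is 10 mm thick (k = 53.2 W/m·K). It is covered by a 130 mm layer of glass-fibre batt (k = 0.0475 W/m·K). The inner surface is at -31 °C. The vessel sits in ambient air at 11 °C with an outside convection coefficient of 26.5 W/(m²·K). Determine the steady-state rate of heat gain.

Q ≈ 963 W

For a spherical shell R = (1/r₁ − 1/r₂)/(4πk); film R = 1/(h·4πr²). In series:
R_carbon steel shell = (1/2.175 − 1/2.185)/(4π×53.2) = 3.148×10^-6 K/W
R_glass-fibre batt = (1/2.185 − 1/2.315)/(4π×0.0475) = 0.04306 K/W
R_outer film = 1/(h·4πr_o²) = 1/(26.5×4π×2.315²) = 5.603×10^-4 K/W
R_total = 0.04362 K/W
Q = ΔT/R_total = 42/0.04362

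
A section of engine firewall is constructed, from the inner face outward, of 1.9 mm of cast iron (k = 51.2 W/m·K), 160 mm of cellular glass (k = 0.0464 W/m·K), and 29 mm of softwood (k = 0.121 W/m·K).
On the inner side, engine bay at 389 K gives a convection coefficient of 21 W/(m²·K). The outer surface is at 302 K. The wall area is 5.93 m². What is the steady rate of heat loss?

Model the wall as resistances in series:
R_inner film = 1/(h_i·A) = 1/(21×5.93) = 0.00803 K/W
R_cast iron = L/(kA) = 0.0019/(51.2×5.93) = 6.258×10^-6 K/W
R_cellular glass = L/(kA) = 0.16/(0.0464×5.93) = 0.5815 K/W
R_softwood = L/(kA) = 0.029/(0.121×5.93) = 0.04042 K/W
R_total = 0.6299 K/W
Q = ΔT / R_total = 87 / 0.6299

Q ≈ 138 W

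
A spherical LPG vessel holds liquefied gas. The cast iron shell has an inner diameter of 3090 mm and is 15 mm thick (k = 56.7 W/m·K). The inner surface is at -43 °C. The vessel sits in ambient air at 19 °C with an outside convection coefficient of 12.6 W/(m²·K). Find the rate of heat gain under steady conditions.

Spherical conduction: R = (1/r_in − 1/r_out)/(4πk) per layer; series-sum.
R_cast iron shell = (1/1.545 − 1/1.56)/(4π×56.7) = 8.735×10^-6 K/W
R_outer film = 1/(h·4πr_o²) = 1/(12.6×4π×1.56²) = 0.002595 K/W
R_total = 0.002604 K/W
Q = ΔT/R_total = 62/0.002604

Q ≈ 23800 W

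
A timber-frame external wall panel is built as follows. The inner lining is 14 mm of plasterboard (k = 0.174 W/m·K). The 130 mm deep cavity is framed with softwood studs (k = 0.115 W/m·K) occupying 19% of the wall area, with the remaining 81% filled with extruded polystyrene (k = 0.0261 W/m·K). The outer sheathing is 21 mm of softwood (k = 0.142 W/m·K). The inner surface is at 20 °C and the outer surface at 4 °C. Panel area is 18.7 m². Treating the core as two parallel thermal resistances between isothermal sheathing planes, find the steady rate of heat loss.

Q ≈ 92 W

Sheathing layers in series; stud and cavity paths in parallel between them.
R_inner = 0.014/(0.174×18.7) = 0.004303 K/W
R_stud  = 0.13/(0.115×0.19×18.7) = 0.3182 K/W
R_cav   = 0.13/(0.0261×0.81×18.7) = 0.3288 K/W
1/R_core = 1/R_stud + 1/R_cav → R_core = 0.1617 K/W
R_outer = 0.021/(0.142×18.7) = 0.007908 K/W
R_total = 0.1739 K/W
Q = ΔT/R_total = 16/0.1739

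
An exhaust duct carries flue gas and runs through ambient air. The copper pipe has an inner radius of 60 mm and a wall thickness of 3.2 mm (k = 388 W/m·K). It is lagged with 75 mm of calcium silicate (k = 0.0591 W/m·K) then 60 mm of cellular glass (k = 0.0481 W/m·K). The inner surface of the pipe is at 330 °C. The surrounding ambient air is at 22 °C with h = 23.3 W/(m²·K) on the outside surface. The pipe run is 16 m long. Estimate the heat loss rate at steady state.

Q ≈ 1480 W

Radial resistances (cylindrical: R_cond = ln(r_o/r_i)/(2πkL), R_conv = 1/(h·2πrL)):
R_copper pipe wall = ln(63.2/60)/(2π×388×16) = 1.332×10^-6 K/W
R_calcium silicate = ln(138.2/63.2)/(2π×0.0591×16) = 0.1317 K/W
R_cellular glass = ln(198.2/138.2)/(2π×0.0481×16) = 0.07457 K/W
R_outer film = 1/(h_o·2πr_oL) = 1/(23.3×2π×0.1982×16) = 0.002154 K/W
R_total = 0.2084 K/W
Q = ΔT/R_total = 308/0.2084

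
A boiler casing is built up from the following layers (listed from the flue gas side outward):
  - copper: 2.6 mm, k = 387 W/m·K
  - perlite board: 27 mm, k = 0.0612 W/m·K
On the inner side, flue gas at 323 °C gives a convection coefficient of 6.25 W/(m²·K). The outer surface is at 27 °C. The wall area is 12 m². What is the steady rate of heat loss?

Series thermal resistances:
R_inner film = 1/(h_i·A) = 1/(6.25×12) = 0.01333 K/W
R_copper = L/(kA) = 0.0026/(387×12) = 5.599×10^-7 K/W
R_perlite board = L/(kA) = 0.027/(0.0612×12) = 0.03676 K/W
R_total = 0.0501 K/W
Q = ΔT / R_total = 296 / 0.0501

Q ≈ 5910 W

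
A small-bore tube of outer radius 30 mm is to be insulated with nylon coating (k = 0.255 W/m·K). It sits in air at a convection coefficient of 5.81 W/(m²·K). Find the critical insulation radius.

For a cylinder r_cr = k/h = 0.255/5.81
r_cr = 43.9 mm; since the bare radius (30 mm) is below r_cr, adding a thin layer of insulation will *increase* heat loss.

r_cr ≈ 43.9 mm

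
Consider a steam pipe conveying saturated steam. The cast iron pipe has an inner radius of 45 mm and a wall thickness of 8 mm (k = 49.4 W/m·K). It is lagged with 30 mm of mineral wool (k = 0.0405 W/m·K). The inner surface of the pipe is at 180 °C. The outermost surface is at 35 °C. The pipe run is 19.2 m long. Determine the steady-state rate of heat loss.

For a radial system each layer contributes R = ln(r_out/r_in)/(2πkL); films add R = 1/(hA).
R_cast iron pipe wall = ln(53/45)/(2π×49.4×19.2) = 2.746×10^-5 K/W
R_mineral wool = ln(83/53)/(2π×0.0405×19.2) = 0.09181 K/W
R_total = 0.09183 K/W
Q = ΔT/R_total = 145/0.09183

Q ≈ 1580 W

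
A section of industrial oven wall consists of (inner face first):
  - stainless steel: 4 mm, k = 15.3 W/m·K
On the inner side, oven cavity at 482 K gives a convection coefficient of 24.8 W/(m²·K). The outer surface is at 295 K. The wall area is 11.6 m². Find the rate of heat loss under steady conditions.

Using the resistance-network approach (series):
R_inner film = 1/(h_i·A) = 1/(24.8×11.6) = 0.003476 K/W
R_stainless steel = L/(kA) = 0.004/(15.3×11.6) = 2.254×10^-5 K/W
R_total = 0.003499 K/W
Q = ΔT / R_total = 187 / 0.003499

Q ≈ 53400 W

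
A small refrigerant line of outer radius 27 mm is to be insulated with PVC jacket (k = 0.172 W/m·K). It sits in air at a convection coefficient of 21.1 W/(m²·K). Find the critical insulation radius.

r_cr ≈ 8.15 mm

For a cylinder r_cr = k/h = 0.172/21.1
r_cr = 8.15 mm; since the bare radius (27 mm) is above r_cr, any added insulation will reduce heat loss.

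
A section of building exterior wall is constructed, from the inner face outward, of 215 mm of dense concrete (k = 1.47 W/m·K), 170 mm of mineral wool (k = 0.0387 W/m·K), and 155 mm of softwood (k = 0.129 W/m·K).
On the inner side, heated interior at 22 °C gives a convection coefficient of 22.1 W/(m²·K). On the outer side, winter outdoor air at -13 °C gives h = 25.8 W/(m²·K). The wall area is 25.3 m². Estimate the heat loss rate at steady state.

Using the resistance-network approach (series):
R_inner film = 1/(h_i·A) = 1/(22.1×25.3) = 0.001788 K/W
R_dense concrete = L/(kA) = 0.215/(1.47×25.3) = 0.005781 K/W
R_mineral wool = L/(kA) = 0.17/(0.0387×25.3) = 0.1736 K/W
R_softwood = L/(kA) = 0.155/(0.129×25.3) = 0.04749 K/W
R_outer film = 1/(h_o·A) = 1/(25.8×25.3) = 0.001532 K/W
R_total = 0.2302 K/W
Q = ΔT / R_total = 35 / 0.2302

Q ≈ 152 W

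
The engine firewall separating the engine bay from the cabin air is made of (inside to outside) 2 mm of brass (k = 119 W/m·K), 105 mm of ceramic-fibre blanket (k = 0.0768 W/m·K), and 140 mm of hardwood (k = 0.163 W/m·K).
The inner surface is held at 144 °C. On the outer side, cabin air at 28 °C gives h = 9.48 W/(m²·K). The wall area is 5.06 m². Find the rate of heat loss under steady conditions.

Q ≈ 252 W

Treating each layer as a thermal resistance in series:
R_brass = L/(kA) = 0.002/(119×5.06) = 3.321×10^-6 K/W
R_ceramic-fibre blanket = L/(kA) = 0.105/(0.0768×5.06) = 0.2702 K/W
R_hardwood = L/(kA) = 0.14/(0.163×5.06) = 0.1697 K/W
R_outer film = 1/(h_o·A) = 1/(9.48×5.06) = 0.02085 K/W
R_total = 0.4608 K/W
Q = ΔT / R_total = 116 / 0.4608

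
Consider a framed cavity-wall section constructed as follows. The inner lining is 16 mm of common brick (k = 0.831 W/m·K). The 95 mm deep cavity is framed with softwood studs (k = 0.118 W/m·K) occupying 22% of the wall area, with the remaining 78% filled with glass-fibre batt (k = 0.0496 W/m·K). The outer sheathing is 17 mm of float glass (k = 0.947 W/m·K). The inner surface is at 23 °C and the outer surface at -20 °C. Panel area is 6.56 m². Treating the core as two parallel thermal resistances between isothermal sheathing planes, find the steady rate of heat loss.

Q ≈ 187 W

Sheathing layers in series; stud and cavity paths in parallel between them.
R_inner = 0.016/(0.831×6.56) = 0.002935 K/W
R_stud  = 0.095/(0.118×0.22×6.56) = 0.5578 K/W
R_cav   = 0.095/(0.0496×0.78×6.56) = 0.3743 K/W
1/R_core = 1/R_stud + 1/R_cav → R_core = 0.224 K/W
R_outer = 0.017/(0.947×6.56) = 0.002736 K/W
R_total = 0.2297 K/W
Q = ΔT/R_total = 43/0.2297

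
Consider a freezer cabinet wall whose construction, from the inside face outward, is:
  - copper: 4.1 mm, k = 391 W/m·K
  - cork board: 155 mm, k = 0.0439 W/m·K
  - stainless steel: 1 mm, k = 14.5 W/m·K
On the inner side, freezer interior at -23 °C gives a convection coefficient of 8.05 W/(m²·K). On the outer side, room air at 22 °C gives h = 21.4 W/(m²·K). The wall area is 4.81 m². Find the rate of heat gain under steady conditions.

Q ≈ 58.5 W

Using the resistance-network approach (series):
R_inner film = 1/(h_i·A) = 1/(8.05×4.81) = 0.02583 K/W
R_copper = L/(kA) = 0.0041/(391×4.81) = 2.18×10^-6 K/W
R_cork board = L/(kA) = 0.155/(0.0439×4.81) = 0.734 K/W
R_stainless steel = L/(kA) = 0.001/(14.5×4.81) = 1.434×10^-5 K/W
R_outer film = 1/(h_o·A) = 1/(21.4×4.81) = 0.009715 K/W
R_total = 0.7696 K/W
Q = ΔT / R_total = 45 / 0.7696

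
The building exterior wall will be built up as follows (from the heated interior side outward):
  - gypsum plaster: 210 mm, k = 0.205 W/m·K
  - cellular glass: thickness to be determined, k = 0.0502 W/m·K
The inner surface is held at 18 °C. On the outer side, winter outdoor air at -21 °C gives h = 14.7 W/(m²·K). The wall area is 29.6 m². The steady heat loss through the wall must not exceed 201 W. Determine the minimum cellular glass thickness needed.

Model the wall as resistances in series:
R_gypsum plaster = L/(kA) = 0.21/(0.205×29.6) = 0.03461 K/W
R_outer film = 1/(h_o·A) = 1/(14.7×29.6) = 0.002298 K/W
Sum of the known resistances R_other = 0.03691 K/W
Required total resistance R_tot = ΔT/Q_allow = 39/201 = 0.194 K/W
R_cellular glass = R_tot − R_other = 0.1571 K/W
L = R·k·A = 0.1571×0.0502×29.6

L ≈ 233 mm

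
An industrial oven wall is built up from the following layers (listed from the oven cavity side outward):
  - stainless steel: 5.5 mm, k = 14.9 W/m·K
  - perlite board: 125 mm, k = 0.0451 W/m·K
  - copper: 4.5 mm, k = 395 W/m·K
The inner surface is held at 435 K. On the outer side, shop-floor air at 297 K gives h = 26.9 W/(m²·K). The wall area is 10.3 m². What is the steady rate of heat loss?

Using the resistance-network approach (series):
R_stainless steel = L/(kA) = 0.0055/(14.9×10.3) = 3.584×10^-5 K/W
R_perlite board = L/(kA) = 0.125/(0.0451×10.3) = 0.2691 K/W
R_copper = L/(kA) = 0.0045/(395×10.3) = 1.106×10^-6 K/W
R_outer film = 1/(h_o·A) = 1/(26.9×10.3) = 0.003609 K/W
R_total = 0.2727 K/W
Q = ΔT / R_total = 138 / 0.2727

Q ≈ 506 W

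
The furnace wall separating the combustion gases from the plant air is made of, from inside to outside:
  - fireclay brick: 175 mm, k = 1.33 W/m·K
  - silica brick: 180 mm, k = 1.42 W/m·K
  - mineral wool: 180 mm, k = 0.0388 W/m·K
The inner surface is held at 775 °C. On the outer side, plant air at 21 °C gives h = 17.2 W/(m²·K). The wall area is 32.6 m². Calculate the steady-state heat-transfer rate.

Treating each layer as a thermal resistance in series:
R_fireclay brick = L/(kA) = 0.175/(1.33×32.6) = 0.004036 K/W
R_silica brick = L/(kA) = 0.18/(1.42×32.6) = 0.003888 K/W
R_mineral wool = L/(kA) = 0.18/(0.0388×32.6) = 0.1423 K/W
R_outer film = 1/(h_o·A) = 1/(17.2×32.6) = 0.001783 K/W
R_total = 0.152 K/W
Q = ΔT / R_total = 754 / 0.152

Q ≈ 4960 W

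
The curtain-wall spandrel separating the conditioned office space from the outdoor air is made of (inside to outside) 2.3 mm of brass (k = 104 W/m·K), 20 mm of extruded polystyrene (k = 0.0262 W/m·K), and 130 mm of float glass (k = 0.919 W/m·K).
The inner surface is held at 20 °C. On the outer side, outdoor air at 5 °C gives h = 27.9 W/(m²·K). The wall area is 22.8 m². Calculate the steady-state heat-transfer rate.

Q ≈ 364 W

Model the wall as resistances in series:
R_brass = L/(kA) = 0.0023/(104×22.8) = 9.7×10^-7 K/W
R_extruded polystyrene = L/(kA) = 0.02/(0.0262×22.8) = 0.03348 K/W
R_float glass = L/(kA) = 0.13/(0.919×22.8) = 0.006204 K/W
R_outer film = 1/(h_o·A) = 1/(27.9×22.8) = 0.001572 K/W
R_total = 0.04126 K/W
Q = ΔT / R_total = 15 / 0.04126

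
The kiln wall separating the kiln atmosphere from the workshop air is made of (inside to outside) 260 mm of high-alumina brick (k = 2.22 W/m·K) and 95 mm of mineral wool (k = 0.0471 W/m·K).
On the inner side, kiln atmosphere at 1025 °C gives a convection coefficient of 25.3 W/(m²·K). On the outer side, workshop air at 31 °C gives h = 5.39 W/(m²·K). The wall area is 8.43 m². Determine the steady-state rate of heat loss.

Series thermal resistances:
R_inner film = 1/(h_i·A) = 1/(25.3×8.43) = 0.004689 K/W
R_high-alumina brick = L/(kA) = 0.26/(2.22×8.43) = 0.01389 K/W
R_mineral wool = L/(kA) = 0.095/(0.0471×8.43) = 0.2393 K/W
R_outer film = 1/(h_o·A) = 1/(5.39×8.43) = 0.02201 K/W
R_total = 0.2799 K/W
Q = ΔT / R_total = 994 / 0.2799

Q ≈ 3550 W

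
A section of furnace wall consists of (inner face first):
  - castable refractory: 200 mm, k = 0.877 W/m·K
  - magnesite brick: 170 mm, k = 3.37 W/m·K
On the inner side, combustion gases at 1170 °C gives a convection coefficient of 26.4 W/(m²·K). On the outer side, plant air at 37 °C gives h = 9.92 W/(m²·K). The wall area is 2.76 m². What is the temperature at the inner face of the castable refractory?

Using the resistance-network approach (series):
R_inner film = 1/(h_i·A) = 1/(26.4×2.76) = 0.01372 K/W
R_castable refractory = L/(kA) = 0.2/(0.877×2.76) = 0.08263 K/W
R_magnesite brick = L/(kA) = 0.17/(3.37×2.76) = 0.01828 K/W
R_outer film = 1/(h_o·A) = 1/(9.92×2.76) = 0.03652 K/W
R_total = 0.1512 K/W;  Q = ΔT/R_total = 1133/0.1512 = 7496 W
T_interface = T_inner − Q·ΣR(inner→interface) = 1170 − 7500×0.01372

T ≈ 1070 °C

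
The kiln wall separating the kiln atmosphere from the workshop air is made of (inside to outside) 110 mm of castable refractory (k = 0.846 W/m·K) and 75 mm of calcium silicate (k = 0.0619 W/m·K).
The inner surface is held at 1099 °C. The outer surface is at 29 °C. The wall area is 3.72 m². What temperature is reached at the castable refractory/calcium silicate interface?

T ≈ 995 °C

Using the resistance-network approach (series):
R_castable refractory = L/(kA) = 0.11/(0.846×3.72) = 0.03495 K/W
R_calcium silicate = L/(kA) = 0.075/(0.0619×3.72) = 0.3257 K/W
R_total = 0.3607 K/W;  Q = ΔT/R_total = 1070/0.3607 = 2967 W
T_interface = T_inner − Q·ΣR(inner→interface) = 1099 − 2970×0.03495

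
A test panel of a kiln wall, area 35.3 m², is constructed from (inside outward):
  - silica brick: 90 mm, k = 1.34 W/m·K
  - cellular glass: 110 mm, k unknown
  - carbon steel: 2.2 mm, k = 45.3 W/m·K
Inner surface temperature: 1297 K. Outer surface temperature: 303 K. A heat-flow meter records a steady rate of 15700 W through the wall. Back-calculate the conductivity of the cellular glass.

Series thermal resistances:
R_silica brick = L/(kA) = 0.09/(1.34×35.3) = 0.001903 K/W
R_carbon steel = L/(kA) = 0.0022/(45.3×35.3) = 1.376×10^-6 K/W
Sum of known resistances R_other = 0.001904 K/W
Total R = ΔT/Q = 994/15700 = 0.06331 K/W
R_cellular glass = R_total − R_other = 0.06141 K/W
k = L/(R·A) = 0.11/(0.06141×35.3)

k ≈ 0.0507 W/(m·K)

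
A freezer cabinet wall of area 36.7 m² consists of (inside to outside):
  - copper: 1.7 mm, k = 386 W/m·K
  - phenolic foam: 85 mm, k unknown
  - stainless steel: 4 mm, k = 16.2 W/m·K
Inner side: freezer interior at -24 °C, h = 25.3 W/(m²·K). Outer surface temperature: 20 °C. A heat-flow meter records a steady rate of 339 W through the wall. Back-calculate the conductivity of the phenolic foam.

k ≈ 0.018 W/(m·K)

Series thermal resistances:
R_inner film = 1/(h_i·A) = 1/(25.3×36.7) = 0.001077 K/W
R_copper = L/(kA) = 0.0017/(386×36.7) = 1.2×10^-7 K/W
R_stainless steel = L/(kA) = 0.004/(16.2×36.7) = 6.728×10^-6 K/W
Sum of known resistances R_other = 0.001084 K/W
Total R = ΔT/Q = 44/339 = 0.1298 K/W
R_phenolic foam = R_total − R_other = 0.1287 K/W
k = L/(R·A) = 0.085/(0.1287×36.7)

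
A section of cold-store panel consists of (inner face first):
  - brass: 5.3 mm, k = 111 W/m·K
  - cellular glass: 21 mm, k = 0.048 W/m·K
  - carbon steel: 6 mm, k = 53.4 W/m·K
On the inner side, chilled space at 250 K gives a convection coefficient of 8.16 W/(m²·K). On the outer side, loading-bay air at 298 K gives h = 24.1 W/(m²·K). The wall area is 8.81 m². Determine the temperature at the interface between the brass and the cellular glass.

Series thermal resistances:
R_inner film = 1/(h_i·A) = 1/(8.16×8.81) = 0.01391 K/W
R_brass = L/(kA) = 0.0053/(111×8.81) = 5.42×10^-6 K/W
R_cellular glass = L/(kA) = 0.021/(0.048×8.81) = 0.04966 K/W
R_carbon steel = L/(kA) = 0.006/(53.4×8.81) = 1.275×10^-5 K/W
R_outer film = 1/(h_o·A) = 1/(24.1×8.81) = 0.00471 K/W
R_total = 0.0683 K/W;  Q = ΔT/R_total = 48/0.0683 = 702.8 W
T_interface = T_inner + Q·ΣR(inner→interface) = 250 + 703×0.01392

T ≈ 260 K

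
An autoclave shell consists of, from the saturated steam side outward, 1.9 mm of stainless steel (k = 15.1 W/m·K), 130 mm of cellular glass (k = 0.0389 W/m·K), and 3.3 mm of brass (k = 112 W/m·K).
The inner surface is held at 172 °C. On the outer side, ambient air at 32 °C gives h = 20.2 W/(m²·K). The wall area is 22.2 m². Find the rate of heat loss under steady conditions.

Thermal resistances in series:
R_stainless steel = L/(kA) = 0.0019/(15.1×22.2) = 5.668×10^-6 K/W
R_cellular glass = L/(kA) = 0.13/(0.0389×22.2) = 0.1505 K/W
R_brass = L/(kA) = 0.0033/(112×22.2) = 1.327×10^-6 K/W
R_outer film = 1/(h_o·A) = 1/(20.2×22.2) = 0.00223 K/W
R_total = 0.1528 K/W
Q = ΔT / R_total = 140 / 0.1528

Q ≈ 916 W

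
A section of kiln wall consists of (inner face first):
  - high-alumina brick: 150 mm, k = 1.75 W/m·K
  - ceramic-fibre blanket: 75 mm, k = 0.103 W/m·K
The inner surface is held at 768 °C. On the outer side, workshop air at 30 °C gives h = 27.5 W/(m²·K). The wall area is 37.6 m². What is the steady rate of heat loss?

Using the resistance-network approach (series):
R_high-alumina brick = L/(kA) = 0.15/(1.75×37.6) = 0.00228 K/W
R_ceramic-fibre blanket = L/(kA) = 0.075/(0.103×37.6) = 0.01937 K/W
R_outer film = 1/(h_o·A) = 1/(27.5×37.6) = 9.671×10^-4 K/W
R_total = 0.02261 K/W
Q = ΔT / R_total = 738 / 0.02261

Q ≈ 32600 W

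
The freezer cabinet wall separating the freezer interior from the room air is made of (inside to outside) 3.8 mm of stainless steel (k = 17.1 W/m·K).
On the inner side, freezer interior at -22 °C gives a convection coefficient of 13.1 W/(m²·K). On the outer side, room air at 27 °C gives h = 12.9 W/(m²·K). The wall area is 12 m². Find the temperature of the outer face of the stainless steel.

Thermal resistances in series:
R_inner film = 1/(h_i·A) = 1/(13.1×12) = 0.006361 K/W
R_stainless steel = L/(kA) = 0.0038/(17.1×12) = 1.852×10^-5 K/W
R_outer film = 1/(h_o·A) = 1/(12.9×12) = 0.00646 K/W
R_total = 0.01284 K/W;  Q = ΔT/R_total = 49/0.01284 = 3816 W
T_interface = T_inner + Q·ΣR(inner→interface) = -22 + 3820×0.00638

T ≈ 2.35 °C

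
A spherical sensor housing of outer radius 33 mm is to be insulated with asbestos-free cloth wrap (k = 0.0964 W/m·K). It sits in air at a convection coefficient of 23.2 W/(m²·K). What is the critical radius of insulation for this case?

For a sphere r_cr = 2k/h = 2×0.0964/23.2
r_cr = 8.31 mm; since the bare radius (33 mm) is above r_cr, any added insulation will reduce heat loss.

r_cr ≈ 8.31 mm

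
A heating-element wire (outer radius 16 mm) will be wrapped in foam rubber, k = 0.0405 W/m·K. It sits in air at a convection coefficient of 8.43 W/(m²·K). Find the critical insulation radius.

For a cylinder r_cr = k/h = 0.0405/8.43
r_cr = 4.8 mm; since the bare radius (16 mm) is above r_cr, any added insulation will reduce heat loss.

r_cr ≈ 4.8 mm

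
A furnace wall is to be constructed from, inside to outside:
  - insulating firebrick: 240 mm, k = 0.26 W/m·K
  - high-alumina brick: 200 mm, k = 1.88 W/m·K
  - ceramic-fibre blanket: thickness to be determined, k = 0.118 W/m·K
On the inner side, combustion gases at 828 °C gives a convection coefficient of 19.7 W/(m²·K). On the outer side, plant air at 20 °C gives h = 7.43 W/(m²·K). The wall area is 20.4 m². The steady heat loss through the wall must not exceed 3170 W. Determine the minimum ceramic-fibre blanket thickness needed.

Series thermal resistances:
R_inner film = 1/(h_i·A) = 1/(19.7×20.4) = 0.002488 K/W
R_insulating firebrick = L/(kA) = 0.24/(0.26×20.4) = 0.04525 K/W
R_high-alumina brick = L/(kA) = 0.2/(1.88×20.4) = 0.005215 K/W
R_outer film = 1/(h_o·A) = 1/(7.43×20.4) = 0.006598 K/W
Sum of the known resistances R_other = 0.05955 K/W
Required total resistance R_tot = ΔT/Q_allow = 808/3170 = 0.2549 K/W
R_ceramic-fibre blanket = R_tot − R_other = 0.1953 K/W
L = R·k·A = 0.1953×0.118×20.4

L ≈ 470 mm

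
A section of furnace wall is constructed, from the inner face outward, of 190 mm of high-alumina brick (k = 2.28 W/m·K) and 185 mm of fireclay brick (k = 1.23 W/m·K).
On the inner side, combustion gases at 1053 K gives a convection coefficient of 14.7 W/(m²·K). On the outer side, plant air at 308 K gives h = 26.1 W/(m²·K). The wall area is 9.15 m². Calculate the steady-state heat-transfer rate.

Q ≈ 20000 W

Using the resistance-network approach (series):
R_inner film = 1/(h_i·A) = 1/(14.7×9.15) = 0.007435 K/W
R_high-alumina brick = L/(kA) = 0.19/(2.28×9.15) = 0.009107 K/W
R_fireclay brick = L/(kA) = 0.185/(1.23×9.15) = 0.01644 K/W
R_outer film = 1/(h_o·A) = 1/(26.1×9.15) = 0.004187 K/W
R_total = 0.03717 K/W
Q = ΔT / R_total = 745 / 0.03717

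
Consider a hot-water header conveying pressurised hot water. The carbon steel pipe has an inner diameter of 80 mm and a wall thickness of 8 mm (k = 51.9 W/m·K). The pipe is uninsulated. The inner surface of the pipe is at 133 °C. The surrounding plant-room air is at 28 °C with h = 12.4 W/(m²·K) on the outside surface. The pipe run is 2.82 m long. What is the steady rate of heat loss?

Q ≈ 1110 W

Treating each annulus and film as a series resistance:
R_carbon steel pipe wall = ln(48/40)/(2π×51.9×2.82) = 1.983×10^-4 K/W
R_outer film = 1/(h_o·2πr_oL) = 1/(12.4×2π×0.048×2.82) = 0.09482 K/W
R_total = 0.09502 K/W
Q = ΔT/R_total = 105/0.09502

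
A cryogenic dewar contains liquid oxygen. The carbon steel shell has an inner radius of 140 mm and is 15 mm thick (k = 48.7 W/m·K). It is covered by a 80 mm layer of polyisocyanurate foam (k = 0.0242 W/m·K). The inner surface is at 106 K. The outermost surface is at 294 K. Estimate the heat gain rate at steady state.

For a spherical shell R = (1/r₁ − 1/r₂)/(4πk); film R = 1/(h·4πr²). In series:
R_carbon steel shell = (1/0.14 − 1/0.155)/(4π×48.7) = 0.00113 K/W
R_polyisocyanurate foam = (1/0.155 − 1/0.235)/(4π×0.0242) = 7.222 K/W
R_total = 7.223 K/W
Q = ΔT/R_total = 188/7.223

Q ≈ 26 W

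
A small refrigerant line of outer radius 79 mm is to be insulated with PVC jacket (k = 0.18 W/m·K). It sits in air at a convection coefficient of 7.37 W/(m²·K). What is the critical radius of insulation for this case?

r_cr ≈ 24.4 mm

For a cylinder r_cr = k/h = 0.18/7.37
r_cr = 24.4 mm; since the bare radius (79 mm) is above r_cr, any added insulation will reduce heat loss.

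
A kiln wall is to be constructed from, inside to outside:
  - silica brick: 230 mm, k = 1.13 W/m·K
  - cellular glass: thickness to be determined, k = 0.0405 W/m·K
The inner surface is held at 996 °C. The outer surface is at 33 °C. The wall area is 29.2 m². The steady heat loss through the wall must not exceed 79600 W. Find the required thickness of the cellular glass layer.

Model the wall as resistances in series:
R_silica brick = L/(kA) = 0.23/(1.13×29.2) = 0.006971 K/W
Sum of the known resistances R_other = 0.006971 K/W
Required total resistance R_tot = ΔT/Q_allow = 963/79600 = 0.0121 K/W
R_cellular glass = R_tot − R_other = 0.005127 K/W
L = R·k·A = 0.005127×0.0405×29.2

L ≈ 6.06 mm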